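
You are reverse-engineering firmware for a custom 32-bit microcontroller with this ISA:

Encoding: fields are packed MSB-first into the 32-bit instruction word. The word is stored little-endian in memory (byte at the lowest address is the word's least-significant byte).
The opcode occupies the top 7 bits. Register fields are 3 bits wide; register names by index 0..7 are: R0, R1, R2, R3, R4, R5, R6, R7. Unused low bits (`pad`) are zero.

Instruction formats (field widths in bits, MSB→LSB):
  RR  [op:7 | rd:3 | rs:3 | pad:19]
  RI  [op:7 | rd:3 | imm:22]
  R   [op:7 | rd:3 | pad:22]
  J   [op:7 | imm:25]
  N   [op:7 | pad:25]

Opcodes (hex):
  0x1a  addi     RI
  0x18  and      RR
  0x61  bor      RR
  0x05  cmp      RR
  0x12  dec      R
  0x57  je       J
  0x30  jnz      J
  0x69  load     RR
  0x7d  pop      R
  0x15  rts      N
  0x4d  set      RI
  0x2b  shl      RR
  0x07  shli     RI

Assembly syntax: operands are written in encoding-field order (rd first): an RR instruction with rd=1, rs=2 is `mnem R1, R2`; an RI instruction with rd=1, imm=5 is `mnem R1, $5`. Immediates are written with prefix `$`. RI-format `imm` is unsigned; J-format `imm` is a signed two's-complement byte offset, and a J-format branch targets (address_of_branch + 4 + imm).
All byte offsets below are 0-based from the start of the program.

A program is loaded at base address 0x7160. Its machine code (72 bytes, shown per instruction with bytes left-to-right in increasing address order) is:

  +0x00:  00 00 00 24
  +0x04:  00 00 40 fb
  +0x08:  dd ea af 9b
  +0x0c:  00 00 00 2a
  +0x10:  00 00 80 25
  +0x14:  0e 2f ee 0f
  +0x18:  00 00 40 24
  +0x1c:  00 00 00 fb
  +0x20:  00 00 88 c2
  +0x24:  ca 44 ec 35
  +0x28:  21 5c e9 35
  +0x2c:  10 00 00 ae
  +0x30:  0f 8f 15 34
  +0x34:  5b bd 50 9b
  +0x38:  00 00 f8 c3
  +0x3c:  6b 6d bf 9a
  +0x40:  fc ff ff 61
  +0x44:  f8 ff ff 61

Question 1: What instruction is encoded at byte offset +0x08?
+0x08: dd ea af 9b ⇒ word 0x9bafeadd (little)
  op=0x9bafeadd>>25=0x4d ⇒ set (RI)
  rd@[24:22]=0x6 ⇒ R6
  imm@[21:0]=0x2feadd ⇒ $3140317

set R6, $3140317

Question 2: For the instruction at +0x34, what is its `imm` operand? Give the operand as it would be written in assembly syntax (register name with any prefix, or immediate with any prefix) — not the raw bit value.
+0x34: 5b bd 50 9b ⇒ word 0x9b50bd5b (little)
  op=0x9b50bd5b>>25=0x4d ⇒ set (RI)
  rd: (w>>22)&0x7=0x5 → R5
  imm: (w>>0)&0x3fffff=0x10bd5b → $1097051

$1097051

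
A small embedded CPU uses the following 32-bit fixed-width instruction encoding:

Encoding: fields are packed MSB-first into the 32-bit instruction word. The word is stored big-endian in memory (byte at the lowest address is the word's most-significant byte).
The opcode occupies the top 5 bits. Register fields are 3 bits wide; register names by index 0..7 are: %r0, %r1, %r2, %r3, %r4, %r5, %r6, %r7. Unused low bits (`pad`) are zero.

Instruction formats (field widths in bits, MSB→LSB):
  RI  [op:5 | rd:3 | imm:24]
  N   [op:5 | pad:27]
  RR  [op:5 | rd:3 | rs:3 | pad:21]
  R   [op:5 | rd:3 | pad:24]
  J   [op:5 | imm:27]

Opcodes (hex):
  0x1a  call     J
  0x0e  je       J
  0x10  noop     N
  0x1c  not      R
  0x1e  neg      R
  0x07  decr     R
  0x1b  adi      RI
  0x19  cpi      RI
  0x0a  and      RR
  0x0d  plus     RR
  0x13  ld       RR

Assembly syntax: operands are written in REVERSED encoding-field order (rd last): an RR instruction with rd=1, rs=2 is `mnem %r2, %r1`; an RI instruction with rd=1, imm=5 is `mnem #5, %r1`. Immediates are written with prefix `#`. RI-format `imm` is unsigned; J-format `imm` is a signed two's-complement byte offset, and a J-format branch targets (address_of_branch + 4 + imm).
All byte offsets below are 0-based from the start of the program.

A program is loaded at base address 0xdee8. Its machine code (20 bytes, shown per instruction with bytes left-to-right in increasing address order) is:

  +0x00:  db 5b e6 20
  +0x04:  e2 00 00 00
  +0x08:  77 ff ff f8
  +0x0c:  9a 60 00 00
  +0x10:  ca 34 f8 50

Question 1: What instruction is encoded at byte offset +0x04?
not %r2

[04] e2 00 00 00 → 0xe2000000
  op=0xe2000000>>27=0x1c ⇒ not (R)
  [26:24] rd=2 = %r2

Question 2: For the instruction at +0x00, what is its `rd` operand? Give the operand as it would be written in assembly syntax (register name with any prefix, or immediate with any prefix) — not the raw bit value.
%r3

+0x00: db 5b e6 20 ⇒ word 0xdb5be620 (big)
  top 5b → 0x1b → adi [RI]
  rd: (w>>24)&0x7=0x3 → %r3
  imm: (w>>0)&0xffffff=0x5be620 → #6022688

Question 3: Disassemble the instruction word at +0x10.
[10] ca 34 f8 50 → 0xca34f850
  top 5b → 0x19 → cpi [RI]
  rd@[26:24]=0x2 ⇒ %r2
  imm@[23:0]=0x34f850 ⇒ #3471440

cpi #3471440, %r2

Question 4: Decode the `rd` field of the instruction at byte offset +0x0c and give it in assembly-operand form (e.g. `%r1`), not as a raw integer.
[0c] 9a 60 00 00 → 0x9a600000
  opcode bits[31:27]=0x13: ld/RR
  rd: (w>>24)&0x7=0x2 → %r2
  rs: (w>>21)&0x7=0x3 → %r3

%r2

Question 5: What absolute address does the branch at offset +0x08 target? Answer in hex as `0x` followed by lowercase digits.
off 0x08: read 77 ff ff f8 as big → 0x77fffff8
  opcode bits[31:27]=0xe: je/J
  imm@[26:0]=0x7fffff8 (s27→-8) ⇒ #-8
  target = base 0xdee8 + off 0x08 + 4 + imm -8 = 0xdeec

0xdeec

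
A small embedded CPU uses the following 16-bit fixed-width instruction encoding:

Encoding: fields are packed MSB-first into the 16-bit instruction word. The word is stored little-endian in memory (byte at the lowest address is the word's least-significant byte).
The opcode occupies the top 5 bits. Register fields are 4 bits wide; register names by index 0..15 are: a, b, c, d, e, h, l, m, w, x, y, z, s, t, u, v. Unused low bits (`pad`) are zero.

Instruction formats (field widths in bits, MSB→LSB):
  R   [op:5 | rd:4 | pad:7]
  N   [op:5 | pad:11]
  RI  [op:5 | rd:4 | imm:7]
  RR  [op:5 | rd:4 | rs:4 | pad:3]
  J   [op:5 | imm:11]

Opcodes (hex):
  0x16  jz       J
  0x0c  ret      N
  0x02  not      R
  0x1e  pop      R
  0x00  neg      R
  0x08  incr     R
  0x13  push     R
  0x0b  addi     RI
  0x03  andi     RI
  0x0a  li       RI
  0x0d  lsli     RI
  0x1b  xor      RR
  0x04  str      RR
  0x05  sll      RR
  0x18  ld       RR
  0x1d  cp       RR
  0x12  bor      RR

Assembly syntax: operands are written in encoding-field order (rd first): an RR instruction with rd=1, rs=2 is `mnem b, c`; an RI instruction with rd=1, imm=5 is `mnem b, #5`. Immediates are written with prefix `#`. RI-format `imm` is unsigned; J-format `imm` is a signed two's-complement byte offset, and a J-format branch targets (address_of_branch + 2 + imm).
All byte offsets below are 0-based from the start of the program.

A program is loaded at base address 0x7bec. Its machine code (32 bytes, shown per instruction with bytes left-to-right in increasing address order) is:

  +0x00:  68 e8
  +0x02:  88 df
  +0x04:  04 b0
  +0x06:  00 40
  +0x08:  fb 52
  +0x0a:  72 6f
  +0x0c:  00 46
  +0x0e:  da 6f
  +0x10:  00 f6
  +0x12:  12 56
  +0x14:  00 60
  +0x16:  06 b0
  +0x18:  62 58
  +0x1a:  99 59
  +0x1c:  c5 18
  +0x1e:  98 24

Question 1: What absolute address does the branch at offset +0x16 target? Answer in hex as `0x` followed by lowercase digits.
[16] 06 b0 → 0xb006
  opcode bits[15:11]=0x16: jz/J
  imm@[10:0]=0x6 ⇒ #6
  target = base 0x7bec + off 0x16 + 2 + imm 6 = 0x7c0a

0x7c0a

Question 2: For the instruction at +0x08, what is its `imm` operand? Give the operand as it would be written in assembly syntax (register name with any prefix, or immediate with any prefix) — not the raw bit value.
#123

[08] fb 52 → 0x52fb
  opcode bits[15:11]=0xa: li/RI
  [10:7] rd=5 = h
  [6:0] imm=123 = #123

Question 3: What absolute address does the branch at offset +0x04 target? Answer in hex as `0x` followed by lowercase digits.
[04] 04 b0 → 0xb004
  op=0xb004>>11=0x16 ⇒ jz (J)
  imm: (w>>0)&0x7ff=0x4 → #4
  target = base 0x7bec + off 0x04 + 2 + imm 4 = 0x7bf6

0x7bf6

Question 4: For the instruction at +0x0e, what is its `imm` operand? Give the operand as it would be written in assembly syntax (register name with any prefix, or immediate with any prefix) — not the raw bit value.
#90

[0e] da 6f → 0x6fda
  op=0x6fda>>11=0xd ⇒ lsli (RI)
  [10:7] rd=15 = v
  [6:0] imm=90 = #90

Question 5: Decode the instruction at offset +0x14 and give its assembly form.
[14] 00 60 → 0x6000
  op=0x6000>>11=0xc ⇒ ret (N)

ret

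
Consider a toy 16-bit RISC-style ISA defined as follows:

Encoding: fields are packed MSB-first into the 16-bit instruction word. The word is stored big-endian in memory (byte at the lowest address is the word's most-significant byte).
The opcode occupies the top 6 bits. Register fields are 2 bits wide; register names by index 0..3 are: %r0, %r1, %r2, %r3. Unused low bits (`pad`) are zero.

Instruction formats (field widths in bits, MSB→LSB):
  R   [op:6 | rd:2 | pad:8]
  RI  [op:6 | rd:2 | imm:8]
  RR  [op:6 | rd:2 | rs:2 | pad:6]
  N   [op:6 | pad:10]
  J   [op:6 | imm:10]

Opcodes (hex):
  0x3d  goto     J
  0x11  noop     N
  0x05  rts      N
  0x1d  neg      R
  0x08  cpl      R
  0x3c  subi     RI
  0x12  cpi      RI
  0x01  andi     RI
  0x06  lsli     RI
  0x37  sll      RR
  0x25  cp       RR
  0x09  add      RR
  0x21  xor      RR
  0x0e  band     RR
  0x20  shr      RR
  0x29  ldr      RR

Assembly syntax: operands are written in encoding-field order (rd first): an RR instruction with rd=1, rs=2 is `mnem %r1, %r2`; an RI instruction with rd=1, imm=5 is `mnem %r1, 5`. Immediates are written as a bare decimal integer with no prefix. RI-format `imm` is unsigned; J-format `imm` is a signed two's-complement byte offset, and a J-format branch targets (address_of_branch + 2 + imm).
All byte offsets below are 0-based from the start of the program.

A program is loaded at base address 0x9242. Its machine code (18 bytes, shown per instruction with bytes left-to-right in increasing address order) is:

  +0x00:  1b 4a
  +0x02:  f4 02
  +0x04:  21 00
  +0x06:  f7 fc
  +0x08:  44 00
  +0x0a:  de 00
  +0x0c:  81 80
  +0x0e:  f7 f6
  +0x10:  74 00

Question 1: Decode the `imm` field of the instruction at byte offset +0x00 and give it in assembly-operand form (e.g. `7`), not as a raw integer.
@+00  big-endian(1b 4a) = 0x1b4a
  opcode bits[15:10]=0x6: lsli/RI
  [9:8] rd=3 = %r3
  [7:0] imm=74 = 74

74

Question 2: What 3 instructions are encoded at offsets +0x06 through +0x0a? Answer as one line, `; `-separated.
@+06  big-endian(f7 fc) = 0xf7fc
  opcode bits[15:10]=0x3d: goto/J
  [9:0] imm=1020 (s10→-4) = -4
@+08  big-endian(44 00) = 0x4400
  opcode bits[15:10]=0x11: noop/N
@+0a  big-endian(de 00) = 0xde00
  opcode bits[15:10]=0x37: sll/RR
  [9:8] rd=2 = %r2
  [7:6] rs=0 = %r0

goto -4; noop; sll %r2, %r0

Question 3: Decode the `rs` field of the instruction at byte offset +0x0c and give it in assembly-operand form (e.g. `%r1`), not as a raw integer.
%r2

[0c] 81 80 → 0x8180
  top 6b → 0x20 → shr [RR]
  rd@[9:8]=0x1 ⇒ %r1
  rs@[7:6]=0x2 ⇒ %r2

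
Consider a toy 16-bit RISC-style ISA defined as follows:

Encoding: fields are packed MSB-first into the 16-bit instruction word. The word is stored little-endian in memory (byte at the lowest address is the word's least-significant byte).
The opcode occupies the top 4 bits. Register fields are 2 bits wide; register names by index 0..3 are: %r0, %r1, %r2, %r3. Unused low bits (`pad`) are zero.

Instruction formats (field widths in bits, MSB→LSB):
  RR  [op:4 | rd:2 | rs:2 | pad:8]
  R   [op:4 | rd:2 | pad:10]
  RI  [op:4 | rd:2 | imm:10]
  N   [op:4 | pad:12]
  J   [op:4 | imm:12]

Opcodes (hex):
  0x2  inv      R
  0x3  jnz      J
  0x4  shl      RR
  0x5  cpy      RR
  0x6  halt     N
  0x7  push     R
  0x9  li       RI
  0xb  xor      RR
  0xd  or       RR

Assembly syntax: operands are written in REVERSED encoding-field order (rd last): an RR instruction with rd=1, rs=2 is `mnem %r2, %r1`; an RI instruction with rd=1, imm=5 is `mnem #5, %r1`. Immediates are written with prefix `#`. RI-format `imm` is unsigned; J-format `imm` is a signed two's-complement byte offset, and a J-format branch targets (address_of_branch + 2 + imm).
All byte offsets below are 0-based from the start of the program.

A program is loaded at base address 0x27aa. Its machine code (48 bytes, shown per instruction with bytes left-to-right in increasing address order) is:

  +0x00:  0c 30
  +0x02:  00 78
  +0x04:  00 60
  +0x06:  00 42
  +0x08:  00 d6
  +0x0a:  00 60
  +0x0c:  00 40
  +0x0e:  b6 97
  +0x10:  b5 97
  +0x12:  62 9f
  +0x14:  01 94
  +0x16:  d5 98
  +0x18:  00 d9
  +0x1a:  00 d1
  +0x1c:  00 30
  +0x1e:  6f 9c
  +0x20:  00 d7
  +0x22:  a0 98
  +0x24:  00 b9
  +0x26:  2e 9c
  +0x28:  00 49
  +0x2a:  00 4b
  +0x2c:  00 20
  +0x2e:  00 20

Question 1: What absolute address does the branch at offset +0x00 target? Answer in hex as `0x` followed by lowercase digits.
+0x00: 0c 30 ⇒ word 0x300c (little)
  opcode bits[15:12]=0x3: jnz/J
  imm@[11:0]=0xc ⇒ #12
  target = base 0x27aa + off 0x00 + 2 + imm 12 = 0x27b8

0x27b8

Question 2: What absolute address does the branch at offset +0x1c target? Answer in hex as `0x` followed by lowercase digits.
0x27c8

+0x1c: 00 30 ⇒ word 0x3000 (little)
  op=0x3000>>12=0x3 ⇒ jnz (J)
  imm@[11:0]=0x0 ⇒ #0
  target = base 0x27aa + off 0x1c + 2 + imm 0 = 0x27c8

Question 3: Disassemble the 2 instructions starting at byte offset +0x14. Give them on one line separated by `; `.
li #1, %r1; li #213, %r2

off 0x14: read 01 94 as little → 0x9401
  op=0x9401>>12=0x9 ⇒ li (RI)
  [11:10] rd=1 = %r1
  [9:0] imm=1 = #1
off 0x16: read d5 98 as little → 0x98d5
  op=0x98d5>>12=0x9 ⇒ li (RI)
  [11:10] rd=2 = %r2
  [9:0] imm=213 = #213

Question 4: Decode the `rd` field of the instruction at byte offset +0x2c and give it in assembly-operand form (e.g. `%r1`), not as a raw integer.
%r0

+0x2c: 00 20 ⇒ word 0x2000 (little)
  opcode bits[15:12]=0x2: inv/R
  rd: (w>>10)&0x3=0x0 → %r0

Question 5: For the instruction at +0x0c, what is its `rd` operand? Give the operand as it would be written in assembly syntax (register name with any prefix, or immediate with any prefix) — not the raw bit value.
+0x0c: 00 40 ⇒ word 0x4000 (little)
  opcode bits[15:12]=0x4: shl/RR
  rd@[11:10]=0x0 ⇒ %r0
  rs@[9:8]=0x0 ⇒ %r0

%r0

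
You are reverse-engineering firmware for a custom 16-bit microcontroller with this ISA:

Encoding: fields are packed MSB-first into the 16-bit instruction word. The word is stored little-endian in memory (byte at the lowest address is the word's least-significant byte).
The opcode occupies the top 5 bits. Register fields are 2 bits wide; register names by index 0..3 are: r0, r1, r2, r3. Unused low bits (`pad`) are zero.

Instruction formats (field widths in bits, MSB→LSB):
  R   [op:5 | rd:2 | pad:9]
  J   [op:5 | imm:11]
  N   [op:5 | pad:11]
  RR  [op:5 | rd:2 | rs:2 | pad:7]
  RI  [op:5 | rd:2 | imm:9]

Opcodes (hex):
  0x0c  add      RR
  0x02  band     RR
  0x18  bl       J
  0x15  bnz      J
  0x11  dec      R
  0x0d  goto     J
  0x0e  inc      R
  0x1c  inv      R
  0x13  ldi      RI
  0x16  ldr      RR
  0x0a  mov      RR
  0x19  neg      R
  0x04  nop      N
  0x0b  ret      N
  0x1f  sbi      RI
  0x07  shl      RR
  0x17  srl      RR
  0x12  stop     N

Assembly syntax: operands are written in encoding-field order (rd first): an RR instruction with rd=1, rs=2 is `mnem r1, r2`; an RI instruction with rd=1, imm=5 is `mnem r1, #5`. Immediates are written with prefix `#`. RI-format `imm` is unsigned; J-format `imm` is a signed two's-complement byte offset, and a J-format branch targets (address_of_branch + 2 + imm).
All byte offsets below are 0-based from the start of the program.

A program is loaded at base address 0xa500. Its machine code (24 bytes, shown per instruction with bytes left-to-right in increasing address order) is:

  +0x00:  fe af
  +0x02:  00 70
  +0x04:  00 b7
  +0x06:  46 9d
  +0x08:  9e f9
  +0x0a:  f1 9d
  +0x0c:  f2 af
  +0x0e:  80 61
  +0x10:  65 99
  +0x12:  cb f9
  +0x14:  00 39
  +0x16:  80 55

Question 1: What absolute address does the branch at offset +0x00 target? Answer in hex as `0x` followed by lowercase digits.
+0x00: fe af ⇒ word 0xaffe (little)
  op=0xaffe>>11=0x15 ⇒ bnz (J)
  imm@[10:0]=0x7fe (s11→-2) ⇒ #-2
  target = base 0xa500 + off 0x00 + 2 + imm -2 = 0xa500

0xa500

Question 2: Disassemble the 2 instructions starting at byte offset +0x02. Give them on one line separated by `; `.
inc r0; ldr r3, r2

[02] 00 70 → 0x7000
  top 5b → 0xe → inc [R]
  rd: (w>>9)&0x3=0x0 → r0
[04] 00 b7 → 0xb700
  top 5b → 0x16 → ldr [RR]
  rd: (w>>9)&0x3=0x3 → r3
  rs: (w>>7)&0x3=0x2 → r2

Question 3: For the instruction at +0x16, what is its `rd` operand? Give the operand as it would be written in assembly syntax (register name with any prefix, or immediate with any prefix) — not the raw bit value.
r2

@+16  little-endian(80 55) = 0x5580
  top 5b → 0xa → mov [RR]
  [10:9] rd=2 = r2
  [8:7] rs=3 = r3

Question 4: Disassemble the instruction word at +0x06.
ldi r2, #326

@+06  little-endian(46 9d) = 0x9d46
  top 5b → 0x13 → ldi [RI]
  rd@[10:9]=0x2 ⇒ r2
  imm@[8:0]=0x146 ⇒ #326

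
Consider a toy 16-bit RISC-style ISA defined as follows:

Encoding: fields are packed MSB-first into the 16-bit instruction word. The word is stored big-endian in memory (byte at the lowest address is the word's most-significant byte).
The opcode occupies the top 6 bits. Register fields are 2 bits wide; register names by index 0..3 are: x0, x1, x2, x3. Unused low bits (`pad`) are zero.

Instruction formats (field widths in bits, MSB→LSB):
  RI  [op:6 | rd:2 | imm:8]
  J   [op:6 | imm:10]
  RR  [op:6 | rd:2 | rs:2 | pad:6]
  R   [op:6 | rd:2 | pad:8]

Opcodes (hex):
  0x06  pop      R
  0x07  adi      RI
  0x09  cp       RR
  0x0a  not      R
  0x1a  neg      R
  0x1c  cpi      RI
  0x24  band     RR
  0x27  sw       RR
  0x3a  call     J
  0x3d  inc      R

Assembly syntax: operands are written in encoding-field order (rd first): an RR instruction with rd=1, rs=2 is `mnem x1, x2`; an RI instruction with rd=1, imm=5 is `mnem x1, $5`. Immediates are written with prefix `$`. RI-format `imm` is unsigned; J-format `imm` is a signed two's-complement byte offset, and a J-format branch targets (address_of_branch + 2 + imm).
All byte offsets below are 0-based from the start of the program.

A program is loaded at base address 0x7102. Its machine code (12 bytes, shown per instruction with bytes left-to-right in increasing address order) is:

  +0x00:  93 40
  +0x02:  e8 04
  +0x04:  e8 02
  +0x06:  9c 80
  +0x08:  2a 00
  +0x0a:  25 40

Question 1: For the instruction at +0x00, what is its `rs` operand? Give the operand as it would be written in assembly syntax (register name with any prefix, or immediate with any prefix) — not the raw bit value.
x1

+0x00: 93 40 ⇒ word 0x9340 (big)
  opcode bits[15:10]=0x24: band/RR
  rd@[9:8]=0x3 ⇒ x3
  rs@[7:6]=0x1 ⇒ x1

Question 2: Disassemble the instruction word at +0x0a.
cp x1, x1

[0a] 25 40 → 0x2540
  opcode bits[15:10]=0x9: cp/RR
  rd@[9:8]=0x1 ⇒ x1
  rs@[7:6]=0x1 ⇒ x1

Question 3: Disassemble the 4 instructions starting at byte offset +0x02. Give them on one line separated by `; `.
call $4; call $2; sw x0, x2; not x2

[02] e8 04 → 0xe804
  op=0xe804>>10=0x3a ⇒ call (J)
  imm@[9:0]=0x4 ⇒ $4
[04] e8 02 → 0xe802
  op=0xe802>>10=0x3a ⇒ call (J)
  imm@[9:0]=0x2 ⇒ $2
[06] 9c 80 → 0x9c80
  op=0x9c80>>10=0x27 ⇒ sw (RR)
  rd@[9:8]=0x0 ⇒ x0
  rs@[7:6]=0x2 ⇒ x2
[08] 2a 00 → 0x2a00
  op=0x2a00>>10=0xa ⇒ not (R)
  rd@[9:8]=0x2 ⇒ x2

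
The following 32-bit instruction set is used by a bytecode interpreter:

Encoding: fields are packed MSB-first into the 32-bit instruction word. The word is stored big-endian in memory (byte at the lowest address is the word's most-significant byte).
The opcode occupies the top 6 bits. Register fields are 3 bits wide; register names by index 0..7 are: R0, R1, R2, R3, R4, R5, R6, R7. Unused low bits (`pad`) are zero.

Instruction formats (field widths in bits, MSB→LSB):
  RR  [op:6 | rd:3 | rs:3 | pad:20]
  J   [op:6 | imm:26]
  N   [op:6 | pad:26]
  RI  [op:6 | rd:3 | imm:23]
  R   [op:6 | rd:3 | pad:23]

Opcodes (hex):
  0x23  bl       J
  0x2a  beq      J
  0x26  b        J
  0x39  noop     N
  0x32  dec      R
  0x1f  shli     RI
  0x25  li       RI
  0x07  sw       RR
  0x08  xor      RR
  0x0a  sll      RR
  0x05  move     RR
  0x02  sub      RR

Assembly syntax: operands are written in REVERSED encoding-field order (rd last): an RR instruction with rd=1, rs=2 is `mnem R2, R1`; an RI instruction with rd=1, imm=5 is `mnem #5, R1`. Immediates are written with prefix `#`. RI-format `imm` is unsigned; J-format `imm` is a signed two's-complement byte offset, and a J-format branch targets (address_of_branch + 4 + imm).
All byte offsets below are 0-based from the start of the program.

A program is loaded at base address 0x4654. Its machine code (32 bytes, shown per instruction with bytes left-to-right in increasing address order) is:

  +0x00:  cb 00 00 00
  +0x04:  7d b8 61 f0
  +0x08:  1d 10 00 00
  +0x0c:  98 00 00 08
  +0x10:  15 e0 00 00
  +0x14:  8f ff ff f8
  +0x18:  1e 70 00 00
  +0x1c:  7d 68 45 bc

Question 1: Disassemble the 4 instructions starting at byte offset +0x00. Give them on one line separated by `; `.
dec R6; shli #3695088, R3; sw R1, R2; b #8

+0x00: cb 00 00 00 ⇒ word 0xcb000000 (big)
  opcode bits[31:26]=0x32: dec/R
  rd: (w>>23)&0x7=0x6 → R6
+0x04: 7d b8 61 f0 ⇒ word 0x7db861f0 (big)
  opcode bits[31:26]=0x1f: shli/RI
  rd: (w>>23)&0x7=0x3 → R3
  imm: (w>>0)&0x7fffff=0x3861f0 → #3695088
+0x08: 1d 10 00 00 ⇒ word 0x1d100000 (big)
  opcode bits[31:26]=0x7: sw/RR
  rd: (w>>23)&0x7=0x2 → R2
  rs: (w>>20)&0x7=0x1 → R1
+0x0c: 98 00 00 08 ⇒ word 0x98000008 (big)
  opcode bits[31:26]=0x26: b/J
  imm: (w>>0)&0x3ffffff=0x8 → #8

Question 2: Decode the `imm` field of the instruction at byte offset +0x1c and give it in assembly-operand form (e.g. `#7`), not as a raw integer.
+0x1c: 7d 68 45 bc ⇒ word 0x7d6845bc (big)
  top 6b → 0x1f → shli [RI]
  [25:23] rd=2 = R2
  [22:0] imm=6833596 = #6833596

#6833596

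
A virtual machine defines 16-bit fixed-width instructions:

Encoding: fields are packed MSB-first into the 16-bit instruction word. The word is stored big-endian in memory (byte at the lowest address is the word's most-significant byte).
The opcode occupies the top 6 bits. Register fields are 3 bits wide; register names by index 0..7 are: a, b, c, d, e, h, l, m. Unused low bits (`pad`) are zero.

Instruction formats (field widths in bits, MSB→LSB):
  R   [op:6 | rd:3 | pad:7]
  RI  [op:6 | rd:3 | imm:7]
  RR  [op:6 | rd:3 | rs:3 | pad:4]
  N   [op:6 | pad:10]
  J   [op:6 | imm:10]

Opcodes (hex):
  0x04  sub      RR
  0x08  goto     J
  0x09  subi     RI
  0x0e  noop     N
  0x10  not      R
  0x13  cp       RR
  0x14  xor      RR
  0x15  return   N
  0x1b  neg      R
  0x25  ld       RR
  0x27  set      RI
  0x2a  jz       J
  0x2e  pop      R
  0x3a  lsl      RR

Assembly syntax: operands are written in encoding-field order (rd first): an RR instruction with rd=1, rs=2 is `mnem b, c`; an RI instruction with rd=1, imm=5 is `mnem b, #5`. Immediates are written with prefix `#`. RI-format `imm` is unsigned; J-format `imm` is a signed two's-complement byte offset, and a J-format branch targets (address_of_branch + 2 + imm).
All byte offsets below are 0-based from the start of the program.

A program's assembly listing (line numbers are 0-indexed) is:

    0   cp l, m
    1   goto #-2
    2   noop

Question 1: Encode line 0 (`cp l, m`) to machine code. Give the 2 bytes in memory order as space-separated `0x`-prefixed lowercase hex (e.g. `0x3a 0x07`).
0x4f 0x70

L0: cp op=0x13:6|rd=6:3|rs=7:3|pad=0:4 ⇒ 0x4f70 ⇒ big 4f 70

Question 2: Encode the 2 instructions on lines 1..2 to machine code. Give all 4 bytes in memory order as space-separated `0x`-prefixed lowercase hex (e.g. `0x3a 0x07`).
line 1 (goto): pack op=0x8:6|imm=-2:10 = 0x23fe; big→ 23 fe
line 2 (noop): pack op=0xe:6|pad=0:10 = 0x3800; big→ 38 00

0x23 0xfe 0x38 0x00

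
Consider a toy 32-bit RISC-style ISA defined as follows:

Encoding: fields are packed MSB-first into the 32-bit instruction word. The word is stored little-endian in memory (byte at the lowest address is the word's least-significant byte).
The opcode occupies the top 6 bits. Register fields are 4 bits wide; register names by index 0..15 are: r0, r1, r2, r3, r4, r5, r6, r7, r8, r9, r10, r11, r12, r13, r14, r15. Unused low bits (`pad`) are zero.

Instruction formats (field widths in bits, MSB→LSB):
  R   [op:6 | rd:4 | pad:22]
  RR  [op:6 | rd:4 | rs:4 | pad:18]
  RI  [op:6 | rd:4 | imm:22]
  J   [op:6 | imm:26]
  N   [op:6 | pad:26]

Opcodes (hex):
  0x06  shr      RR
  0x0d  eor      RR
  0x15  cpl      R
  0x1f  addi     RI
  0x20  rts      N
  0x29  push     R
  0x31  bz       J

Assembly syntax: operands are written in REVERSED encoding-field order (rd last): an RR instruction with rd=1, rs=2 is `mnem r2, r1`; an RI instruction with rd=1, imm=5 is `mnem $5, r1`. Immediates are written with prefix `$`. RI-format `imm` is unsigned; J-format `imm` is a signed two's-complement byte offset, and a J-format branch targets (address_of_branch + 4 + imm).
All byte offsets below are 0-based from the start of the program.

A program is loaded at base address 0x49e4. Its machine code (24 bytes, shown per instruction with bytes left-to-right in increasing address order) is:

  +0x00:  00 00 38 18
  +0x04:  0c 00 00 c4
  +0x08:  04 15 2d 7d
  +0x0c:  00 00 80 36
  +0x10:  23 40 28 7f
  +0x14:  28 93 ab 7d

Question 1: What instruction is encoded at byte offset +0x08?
addi $2954500, r4

+0x08: 04 15 2d 7d ⇒ word 0x7d2d1504 (little)
  op=0x7d2d1504>>26=0x1f ⇒ addi (RI)
  rd@[25:22]=0x4 ⇒ r4
  imm@[21:0]=0x2d1504 ⇒ $2954500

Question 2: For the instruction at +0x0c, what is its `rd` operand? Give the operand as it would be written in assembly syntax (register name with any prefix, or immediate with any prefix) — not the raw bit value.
r10

[0c] 00 00 80 36 → 0x36800000
  op=0x36800000>>26=0xd ⇒ eor (RR)
  [25:22] rd=10 = r10
  [21:18] rs=0 = r0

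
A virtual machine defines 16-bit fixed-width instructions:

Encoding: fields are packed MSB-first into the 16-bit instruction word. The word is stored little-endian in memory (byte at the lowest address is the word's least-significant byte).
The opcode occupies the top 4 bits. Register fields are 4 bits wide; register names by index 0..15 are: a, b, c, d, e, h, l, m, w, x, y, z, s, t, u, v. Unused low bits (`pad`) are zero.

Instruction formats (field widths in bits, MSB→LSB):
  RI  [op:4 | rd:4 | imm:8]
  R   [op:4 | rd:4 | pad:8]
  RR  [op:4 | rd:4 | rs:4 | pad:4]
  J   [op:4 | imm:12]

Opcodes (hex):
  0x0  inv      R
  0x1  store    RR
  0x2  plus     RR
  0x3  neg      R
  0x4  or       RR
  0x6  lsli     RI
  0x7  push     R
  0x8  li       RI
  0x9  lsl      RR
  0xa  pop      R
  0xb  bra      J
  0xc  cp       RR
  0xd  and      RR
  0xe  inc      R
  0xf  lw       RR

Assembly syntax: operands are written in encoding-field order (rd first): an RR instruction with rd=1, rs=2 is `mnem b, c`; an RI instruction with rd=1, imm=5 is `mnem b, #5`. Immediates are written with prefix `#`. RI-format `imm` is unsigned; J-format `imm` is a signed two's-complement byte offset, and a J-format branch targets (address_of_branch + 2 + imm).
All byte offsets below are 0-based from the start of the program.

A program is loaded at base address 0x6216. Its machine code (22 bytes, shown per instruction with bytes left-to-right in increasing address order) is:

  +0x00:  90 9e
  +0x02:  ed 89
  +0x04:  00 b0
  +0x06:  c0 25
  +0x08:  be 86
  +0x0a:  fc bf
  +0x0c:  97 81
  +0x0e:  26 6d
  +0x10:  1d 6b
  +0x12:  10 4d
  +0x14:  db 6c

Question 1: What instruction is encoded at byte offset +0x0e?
lsli t, #38

@+0e  little-endian(26 6d) = 0x6d26
  top 4b → 0x6 → lsli [RI]
  rd: (w>>8)&0xf=0xd → t
  imm: (w>>0)&0xff=0x26 → #38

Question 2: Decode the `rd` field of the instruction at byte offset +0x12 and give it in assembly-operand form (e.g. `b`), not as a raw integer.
[12] 10 4d → 0x4d10
  op=0x4d10>>12=0x4 ⇒ or (RR)
  [11:8] rd=13 = t
  [7:4] rs=1 = b

t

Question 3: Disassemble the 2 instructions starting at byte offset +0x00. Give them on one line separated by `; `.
lsl u, x; li x, #237

+0x00: 90 9e ⇒ word 0x9e90 (little)
  op=0x9e90>>12=0x9 ⇒ lsl (RR)
  rd: (w>>8)&0xf=0xe → u
  rs: (w>>4)&0xf=0x9 → x
+0x02: ed 89 ⇒ word 0x89ed (little)
  op=0x89ed>>12=0x8 ⇒ li (RI)
  rd: (w>>8)&0xf=0x9 → x
  imm: (w>>0)&0xff=0xed → #237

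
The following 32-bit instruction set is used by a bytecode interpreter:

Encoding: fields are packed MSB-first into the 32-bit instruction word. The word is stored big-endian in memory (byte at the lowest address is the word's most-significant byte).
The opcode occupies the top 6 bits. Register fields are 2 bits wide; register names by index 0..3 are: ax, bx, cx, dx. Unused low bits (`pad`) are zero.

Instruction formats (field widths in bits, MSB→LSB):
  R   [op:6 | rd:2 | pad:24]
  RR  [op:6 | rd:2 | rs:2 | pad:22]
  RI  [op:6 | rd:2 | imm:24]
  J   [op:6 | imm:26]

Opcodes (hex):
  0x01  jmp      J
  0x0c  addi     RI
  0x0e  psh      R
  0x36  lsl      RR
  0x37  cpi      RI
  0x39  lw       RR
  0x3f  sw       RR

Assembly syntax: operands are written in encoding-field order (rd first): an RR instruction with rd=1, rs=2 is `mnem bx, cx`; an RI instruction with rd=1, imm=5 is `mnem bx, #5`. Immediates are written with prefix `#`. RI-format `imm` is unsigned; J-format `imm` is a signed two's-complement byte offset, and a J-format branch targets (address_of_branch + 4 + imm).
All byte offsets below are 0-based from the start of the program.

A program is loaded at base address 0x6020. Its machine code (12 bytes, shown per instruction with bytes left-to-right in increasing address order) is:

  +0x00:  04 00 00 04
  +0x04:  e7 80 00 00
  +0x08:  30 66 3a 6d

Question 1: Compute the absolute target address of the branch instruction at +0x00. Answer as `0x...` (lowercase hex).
0x6028

+0x00: 04 00 00 04 ⇒ word 0x04000004 (big)
  op=0x04000004>>26=0x1 ⇒ jmp (J)
  [25:0] imm=4 = #4
  target = base 0x6020 + off 0x00 + 4 + imm 4 = 0x6028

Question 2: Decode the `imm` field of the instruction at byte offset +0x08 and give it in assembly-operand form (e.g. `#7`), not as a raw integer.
[08] 30 66 3a 6d → 0x30663a6d
  opcode bits[31:26]=0xc: addi/RI
  rd: (w>>24)&0x3=0x0 → ax
  imm: (w>>0)&0xffffff=0x663a6d → #6699629

#6699629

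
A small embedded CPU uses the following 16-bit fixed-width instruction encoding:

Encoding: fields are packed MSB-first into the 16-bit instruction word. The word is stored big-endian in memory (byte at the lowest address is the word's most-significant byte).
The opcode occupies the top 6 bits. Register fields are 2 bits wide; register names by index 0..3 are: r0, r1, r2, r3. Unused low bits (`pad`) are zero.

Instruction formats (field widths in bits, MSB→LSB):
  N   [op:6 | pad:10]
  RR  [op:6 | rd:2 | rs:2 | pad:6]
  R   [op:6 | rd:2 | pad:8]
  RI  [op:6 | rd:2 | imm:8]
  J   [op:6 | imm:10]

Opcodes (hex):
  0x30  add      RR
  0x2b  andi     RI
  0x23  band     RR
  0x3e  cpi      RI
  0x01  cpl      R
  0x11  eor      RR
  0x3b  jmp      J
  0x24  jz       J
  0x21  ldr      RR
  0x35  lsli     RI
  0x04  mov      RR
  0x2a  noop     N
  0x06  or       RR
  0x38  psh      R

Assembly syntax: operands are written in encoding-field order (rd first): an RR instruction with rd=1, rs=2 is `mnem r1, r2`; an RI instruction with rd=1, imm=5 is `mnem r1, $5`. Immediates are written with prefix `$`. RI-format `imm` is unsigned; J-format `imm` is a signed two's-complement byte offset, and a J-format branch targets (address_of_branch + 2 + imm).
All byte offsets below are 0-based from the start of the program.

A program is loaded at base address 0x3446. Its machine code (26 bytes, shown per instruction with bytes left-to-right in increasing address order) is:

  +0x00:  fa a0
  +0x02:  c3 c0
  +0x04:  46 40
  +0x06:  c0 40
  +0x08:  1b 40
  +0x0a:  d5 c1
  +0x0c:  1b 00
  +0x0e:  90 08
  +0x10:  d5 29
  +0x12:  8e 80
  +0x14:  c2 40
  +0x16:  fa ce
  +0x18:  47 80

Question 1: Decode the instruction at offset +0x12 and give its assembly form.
@+12  big-endian(8e 80) = 0x8e80
  opcode bits[15:10]=0x23: band/RR
  rd@[9:8]=0x2 ⇒ r2
  rs@[7:6]=0x2 ⇒ r2

band r2, r2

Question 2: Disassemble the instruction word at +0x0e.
jz $8

+0x0e: 90 08 ⇒ word 0x9008 (big)
  opcode bits[15:10]=0x24: jz/J
  imm@[9:0]=0x8 ⇒ $8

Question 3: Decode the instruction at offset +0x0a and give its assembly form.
lsli r1, $193

[0a] d5 c1 → 0xd5c1
  op=0xd5c1>>10=0x35 ⇒ lsli (RI)
  [9:8] rd=1 = r1
  [7:0] imm=193 = $193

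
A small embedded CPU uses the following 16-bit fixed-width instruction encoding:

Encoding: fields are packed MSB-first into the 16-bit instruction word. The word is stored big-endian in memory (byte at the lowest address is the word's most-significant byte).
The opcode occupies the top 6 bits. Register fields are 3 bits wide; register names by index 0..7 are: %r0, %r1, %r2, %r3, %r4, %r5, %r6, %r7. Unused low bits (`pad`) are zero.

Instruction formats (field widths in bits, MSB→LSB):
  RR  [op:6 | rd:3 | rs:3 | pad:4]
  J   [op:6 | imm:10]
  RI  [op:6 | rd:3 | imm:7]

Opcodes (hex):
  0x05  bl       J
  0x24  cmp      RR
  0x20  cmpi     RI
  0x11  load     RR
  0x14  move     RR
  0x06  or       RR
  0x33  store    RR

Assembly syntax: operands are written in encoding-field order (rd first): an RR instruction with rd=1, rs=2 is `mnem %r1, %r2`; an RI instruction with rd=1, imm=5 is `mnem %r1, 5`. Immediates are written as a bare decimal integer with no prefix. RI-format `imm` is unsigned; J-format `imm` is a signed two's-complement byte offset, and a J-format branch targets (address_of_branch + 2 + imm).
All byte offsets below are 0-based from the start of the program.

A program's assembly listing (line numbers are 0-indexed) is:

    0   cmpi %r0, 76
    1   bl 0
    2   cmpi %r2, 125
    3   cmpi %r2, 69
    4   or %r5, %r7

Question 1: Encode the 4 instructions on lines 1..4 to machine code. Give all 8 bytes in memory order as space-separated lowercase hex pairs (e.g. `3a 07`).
line 1 (bl): pack op=0x5:6|imm=0:10 = 0x1400; big→ 14 00
line 2 (cmpi): pack op=0x20:6|rd=2:3|imm=125:7 = 0x817d; big→ 81 7d
line 3 (cmpi): pack op=0x20:6|rd=2:3|imm=69:7 = 0x8145; big→ 81 45
line 4 (or): pack op=0x6:6|rd=5:3|rs=7:3|pad=0:4 = 0x1af0; big→ 1a f0

14 00 81 7d 81 45 1a f0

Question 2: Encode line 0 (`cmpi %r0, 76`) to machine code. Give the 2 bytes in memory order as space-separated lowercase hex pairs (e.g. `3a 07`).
line 0 (cmpi): pack op=0x20:6|rd=0:3|imm=76:7 = 0x804c; big→ 80 4c

80 4c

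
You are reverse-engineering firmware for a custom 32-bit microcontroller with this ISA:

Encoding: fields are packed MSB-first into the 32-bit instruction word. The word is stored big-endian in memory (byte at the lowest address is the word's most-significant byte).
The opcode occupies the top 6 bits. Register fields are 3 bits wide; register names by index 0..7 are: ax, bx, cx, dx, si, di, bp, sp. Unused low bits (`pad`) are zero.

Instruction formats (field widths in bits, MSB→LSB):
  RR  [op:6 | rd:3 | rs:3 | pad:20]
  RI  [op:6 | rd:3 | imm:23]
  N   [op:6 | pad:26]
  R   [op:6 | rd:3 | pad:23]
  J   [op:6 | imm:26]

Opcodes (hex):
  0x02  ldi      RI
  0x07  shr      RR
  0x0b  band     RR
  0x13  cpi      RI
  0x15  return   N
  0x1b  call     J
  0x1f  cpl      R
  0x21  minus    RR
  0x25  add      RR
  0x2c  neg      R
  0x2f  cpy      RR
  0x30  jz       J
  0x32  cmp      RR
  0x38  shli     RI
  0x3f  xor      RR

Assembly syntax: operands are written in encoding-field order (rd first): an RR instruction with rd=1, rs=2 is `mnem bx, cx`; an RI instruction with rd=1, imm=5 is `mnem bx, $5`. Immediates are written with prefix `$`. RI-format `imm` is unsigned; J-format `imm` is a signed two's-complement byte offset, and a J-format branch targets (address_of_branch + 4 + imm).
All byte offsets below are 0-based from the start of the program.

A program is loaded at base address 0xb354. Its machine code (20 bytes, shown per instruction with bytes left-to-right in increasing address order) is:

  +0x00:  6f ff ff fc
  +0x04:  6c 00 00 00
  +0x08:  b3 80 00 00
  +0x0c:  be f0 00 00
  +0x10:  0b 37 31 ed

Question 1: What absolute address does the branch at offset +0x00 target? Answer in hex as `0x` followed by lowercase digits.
0xb354

[00] 6f ff ff fc → 0x6ffffffc
  op=0x6ffffffc>>26=0x1b ⇒ call (J)
  [25:0] imm=67108860 (s26→-4) = $-4
  target = base 0xb354 + off 0x00 + 4 + imm -4 = 0xb354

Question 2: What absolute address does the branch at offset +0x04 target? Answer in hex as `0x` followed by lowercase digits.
+0x04: 6c 00 00 00 ⇒ word 0x6c000000 (big)
  opcode bits[31:26]=0x1b: call/J
  imm@[25:0]=0x0 ⇒ $0
  target = base 0xb354 + off 0x04 + 4 + imm 0 = 0xb35c

0xb35c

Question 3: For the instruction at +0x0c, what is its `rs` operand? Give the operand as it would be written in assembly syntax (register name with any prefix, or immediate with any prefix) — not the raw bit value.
sp

off 0x0c: read be f0 00 00 as big → 0xbef00000
  op=0xbef00000>>26=0x2f ⇒ cpy (RR)
  rd: (w>>23)&0x7=0x5 → di
  rs: (w>>20)&0x7=0x7 → sp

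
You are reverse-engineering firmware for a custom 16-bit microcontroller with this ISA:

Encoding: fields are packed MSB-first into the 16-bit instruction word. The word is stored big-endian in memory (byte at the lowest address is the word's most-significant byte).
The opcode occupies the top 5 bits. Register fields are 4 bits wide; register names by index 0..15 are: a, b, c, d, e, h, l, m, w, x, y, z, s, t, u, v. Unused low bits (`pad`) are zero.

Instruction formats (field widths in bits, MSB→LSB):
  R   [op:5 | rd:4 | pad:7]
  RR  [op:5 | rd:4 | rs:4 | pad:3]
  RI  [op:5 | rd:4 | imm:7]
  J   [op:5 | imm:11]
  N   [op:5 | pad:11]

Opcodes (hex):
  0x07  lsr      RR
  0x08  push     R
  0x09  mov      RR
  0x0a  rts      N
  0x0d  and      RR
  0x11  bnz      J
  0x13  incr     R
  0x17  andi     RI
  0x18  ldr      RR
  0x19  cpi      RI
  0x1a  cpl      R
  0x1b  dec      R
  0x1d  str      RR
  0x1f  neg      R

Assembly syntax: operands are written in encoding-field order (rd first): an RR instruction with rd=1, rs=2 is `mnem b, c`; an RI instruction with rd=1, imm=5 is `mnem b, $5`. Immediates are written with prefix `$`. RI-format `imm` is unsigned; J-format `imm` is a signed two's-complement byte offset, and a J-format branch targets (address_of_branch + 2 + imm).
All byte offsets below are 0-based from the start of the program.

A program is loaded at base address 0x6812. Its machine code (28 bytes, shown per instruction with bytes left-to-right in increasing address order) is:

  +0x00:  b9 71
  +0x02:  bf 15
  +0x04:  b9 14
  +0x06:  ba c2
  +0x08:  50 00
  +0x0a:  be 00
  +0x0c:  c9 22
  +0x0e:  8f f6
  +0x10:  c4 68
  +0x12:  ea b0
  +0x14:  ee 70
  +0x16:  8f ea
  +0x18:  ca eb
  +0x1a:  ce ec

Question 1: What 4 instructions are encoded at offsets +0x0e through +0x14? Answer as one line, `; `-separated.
bnz $-10; ldr w, t; str h, l; str s, u

+0x0e: 8f f6 ⇒ word 0x8ff6 (big)
  op=0x8ff6>>11=0x11 ⇒ bnz (J)
  imm: (w>>0)&0x7ff=0x7f6 (s11→-10) → $-10
+0x10: c4 68 ⇒ word 0xc468 (big)
  op=0xc468>>11=0x18 ⇒ ldr (RR)
  rd: (w>>7)&0xf=0x8 → w
  rs: (w>>3)&0xf=0xd → t
+0x12: ea b0 ⇒ word 0xeab0 (big)
  op=0xeab0>>11=0x1d ⇒ str (RR)
  rd: (w>>7)&0xf=0x5 → h
  rs: (w>>3)&0xf=0x6 → l
+0x14: ee 70 ⇒ word 0xee70 (big)
  op=0xee70>>11=0x1d ⇒ str (RR)
  rd: (w>>7)&0xf=0xc → s
  rs: (w>>3)&0xf=0xe → u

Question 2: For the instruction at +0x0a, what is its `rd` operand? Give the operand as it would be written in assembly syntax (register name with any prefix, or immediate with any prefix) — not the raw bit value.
+0x0a: be 00 ⇒ word 0xbe00 (big)
  op=0xbe00>>11=0x17 ⇒ andi (RI)
  rd@[10:7]=0xc ⇒ s
  imm@[6:0]=0x0 ⇒ $0

s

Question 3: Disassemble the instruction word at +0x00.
andi c, $113

+0x00: b9 71 ⇒ word 0xb971 (big)
  opcode bits[15:11]=0x17: andi/RI
  rd: (w>>7)&0xf=0x2 → c
  imm: (w>>0)&0x7f=0x71 → $113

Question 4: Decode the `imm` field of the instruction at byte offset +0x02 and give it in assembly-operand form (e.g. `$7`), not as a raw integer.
[02] bf 15 → 0xbf15
  top 5b → 0x17 → andi [RI]
  [10:7] rd=14 = u
  [6:0] imm=21 = $21

$21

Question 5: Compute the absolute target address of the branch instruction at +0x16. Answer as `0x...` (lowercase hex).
off 0x16: read 8f ea as big → 0x8fea
  op=0x8fea>>11=0x11 ⇒ bnz (J)
  imm@[10:0]=0x7ea (s11→-22) ⇒ $-22
  target = base 0x6812 + off 0x16 + 2 + imm -22 = 0x6814

0x6814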